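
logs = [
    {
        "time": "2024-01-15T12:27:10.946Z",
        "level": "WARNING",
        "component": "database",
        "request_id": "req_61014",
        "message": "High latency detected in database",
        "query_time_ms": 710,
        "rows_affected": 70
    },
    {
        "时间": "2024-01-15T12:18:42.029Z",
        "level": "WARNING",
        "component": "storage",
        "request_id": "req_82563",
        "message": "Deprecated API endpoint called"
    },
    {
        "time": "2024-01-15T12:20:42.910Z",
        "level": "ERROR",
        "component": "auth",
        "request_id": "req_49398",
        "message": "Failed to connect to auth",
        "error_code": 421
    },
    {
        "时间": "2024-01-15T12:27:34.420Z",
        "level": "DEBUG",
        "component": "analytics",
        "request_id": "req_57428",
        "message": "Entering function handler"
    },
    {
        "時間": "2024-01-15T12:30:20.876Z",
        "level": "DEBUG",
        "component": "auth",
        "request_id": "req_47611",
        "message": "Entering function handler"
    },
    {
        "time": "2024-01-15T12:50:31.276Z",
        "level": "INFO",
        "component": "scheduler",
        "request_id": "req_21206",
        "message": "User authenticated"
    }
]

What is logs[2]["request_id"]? "req_49398"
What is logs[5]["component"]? "scheduler"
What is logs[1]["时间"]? "2024-01-15T12:18:42.029Z"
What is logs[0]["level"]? "WARNING"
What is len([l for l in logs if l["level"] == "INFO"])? 1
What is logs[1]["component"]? "storage"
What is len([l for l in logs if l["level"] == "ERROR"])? 1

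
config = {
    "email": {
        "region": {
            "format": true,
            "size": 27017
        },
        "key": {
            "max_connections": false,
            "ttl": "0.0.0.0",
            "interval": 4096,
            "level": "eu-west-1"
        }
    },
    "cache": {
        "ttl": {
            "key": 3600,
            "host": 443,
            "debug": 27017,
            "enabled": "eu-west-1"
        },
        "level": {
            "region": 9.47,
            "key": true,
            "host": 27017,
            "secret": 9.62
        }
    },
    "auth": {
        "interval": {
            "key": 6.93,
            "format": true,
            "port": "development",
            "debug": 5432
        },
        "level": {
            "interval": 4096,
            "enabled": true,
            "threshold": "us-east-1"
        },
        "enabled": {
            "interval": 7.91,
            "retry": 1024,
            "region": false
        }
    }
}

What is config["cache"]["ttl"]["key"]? 3600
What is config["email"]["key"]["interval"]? 4096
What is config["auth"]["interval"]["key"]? 6.93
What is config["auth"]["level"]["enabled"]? True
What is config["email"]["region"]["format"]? True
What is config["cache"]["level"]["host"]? 27017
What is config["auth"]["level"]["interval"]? 4096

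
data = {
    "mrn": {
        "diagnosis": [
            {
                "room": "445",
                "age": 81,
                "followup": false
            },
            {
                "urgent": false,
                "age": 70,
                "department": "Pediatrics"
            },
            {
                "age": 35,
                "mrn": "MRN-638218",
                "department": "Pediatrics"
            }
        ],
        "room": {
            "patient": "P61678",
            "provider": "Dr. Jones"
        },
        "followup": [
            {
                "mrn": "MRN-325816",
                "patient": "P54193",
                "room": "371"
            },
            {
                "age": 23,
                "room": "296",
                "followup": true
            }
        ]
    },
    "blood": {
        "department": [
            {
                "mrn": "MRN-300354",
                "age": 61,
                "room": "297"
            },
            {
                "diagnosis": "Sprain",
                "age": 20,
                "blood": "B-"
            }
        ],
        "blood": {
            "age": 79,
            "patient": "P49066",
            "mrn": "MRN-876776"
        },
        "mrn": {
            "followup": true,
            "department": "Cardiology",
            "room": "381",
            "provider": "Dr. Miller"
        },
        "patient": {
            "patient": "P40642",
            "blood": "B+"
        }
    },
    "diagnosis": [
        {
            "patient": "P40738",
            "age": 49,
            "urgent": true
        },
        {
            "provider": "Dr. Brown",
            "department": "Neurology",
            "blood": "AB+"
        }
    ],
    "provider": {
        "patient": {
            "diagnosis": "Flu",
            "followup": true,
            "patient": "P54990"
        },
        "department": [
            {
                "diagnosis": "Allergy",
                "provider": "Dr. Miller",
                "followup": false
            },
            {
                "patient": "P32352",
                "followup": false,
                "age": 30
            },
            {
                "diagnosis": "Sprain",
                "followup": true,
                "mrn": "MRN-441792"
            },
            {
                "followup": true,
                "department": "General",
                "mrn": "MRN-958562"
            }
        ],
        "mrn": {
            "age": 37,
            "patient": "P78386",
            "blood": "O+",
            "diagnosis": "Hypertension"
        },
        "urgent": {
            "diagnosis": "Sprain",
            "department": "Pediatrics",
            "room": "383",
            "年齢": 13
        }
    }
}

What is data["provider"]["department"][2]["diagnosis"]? "Sprain"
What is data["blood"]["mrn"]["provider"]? "Dr. Miller"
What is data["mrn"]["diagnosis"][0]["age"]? 81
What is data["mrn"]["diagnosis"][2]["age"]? 35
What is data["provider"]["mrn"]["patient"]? "P78386"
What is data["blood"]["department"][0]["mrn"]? "MRN-300354"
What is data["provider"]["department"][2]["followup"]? True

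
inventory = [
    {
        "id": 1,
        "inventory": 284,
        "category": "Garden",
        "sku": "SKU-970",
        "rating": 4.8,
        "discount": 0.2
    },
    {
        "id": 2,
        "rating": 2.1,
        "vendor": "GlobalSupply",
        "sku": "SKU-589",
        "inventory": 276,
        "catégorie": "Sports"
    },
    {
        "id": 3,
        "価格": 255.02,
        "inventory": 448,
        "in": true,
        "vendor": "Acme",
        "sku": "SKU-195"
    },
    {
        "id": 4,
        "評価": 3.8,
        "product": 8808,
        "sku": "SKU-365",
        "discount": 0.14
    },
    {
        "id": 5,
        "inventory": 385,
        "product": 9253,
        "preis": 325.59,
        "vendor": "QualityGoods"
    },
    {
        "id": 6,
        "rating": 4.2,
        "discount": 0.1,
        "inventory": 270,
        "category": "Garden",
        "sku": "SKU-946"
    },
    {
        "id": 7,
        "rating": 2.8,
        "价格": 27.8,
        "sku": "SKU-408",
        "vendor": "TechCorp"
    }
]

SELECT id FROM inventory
[1, 2, 3, 4, 5, 6, 7]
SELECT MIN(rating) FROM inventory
2.1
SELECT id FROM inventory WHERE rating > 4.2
[1]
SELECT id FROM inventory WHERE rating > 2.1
[1, 6, 7]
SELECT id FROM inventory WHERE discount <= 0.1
[6]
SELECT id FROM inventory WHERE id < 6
[1, 2, 3, 4, 5]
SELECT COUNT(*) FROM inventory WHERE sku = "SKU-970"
1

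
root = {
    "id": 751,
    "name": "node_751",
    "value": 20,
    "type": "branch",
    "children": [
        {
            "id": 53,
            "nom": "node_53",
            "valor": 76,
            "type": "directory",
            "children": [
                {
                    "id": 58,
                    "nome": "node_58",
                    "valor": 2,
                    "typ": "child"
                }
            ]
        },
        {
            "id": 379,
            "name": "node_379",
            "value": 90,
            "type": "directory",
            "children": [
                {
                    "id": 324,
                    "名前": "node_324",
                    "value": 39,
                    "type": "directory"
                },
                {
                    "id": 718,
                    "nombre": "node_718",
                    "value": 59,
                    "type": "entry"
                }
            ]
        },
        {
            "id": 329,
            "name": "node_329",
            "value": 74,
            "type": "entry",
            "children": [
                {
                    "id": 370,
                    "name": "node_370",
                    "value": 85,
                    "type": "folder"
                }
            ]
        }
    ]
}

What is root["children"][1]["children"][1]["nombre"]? "node_718"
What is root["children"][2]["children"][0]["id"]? 370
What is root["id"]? 751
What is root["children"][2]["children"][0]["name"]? "node_370"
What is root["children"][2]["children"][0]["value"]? 85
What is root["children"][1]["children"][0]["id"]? 324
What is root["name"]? "node_751"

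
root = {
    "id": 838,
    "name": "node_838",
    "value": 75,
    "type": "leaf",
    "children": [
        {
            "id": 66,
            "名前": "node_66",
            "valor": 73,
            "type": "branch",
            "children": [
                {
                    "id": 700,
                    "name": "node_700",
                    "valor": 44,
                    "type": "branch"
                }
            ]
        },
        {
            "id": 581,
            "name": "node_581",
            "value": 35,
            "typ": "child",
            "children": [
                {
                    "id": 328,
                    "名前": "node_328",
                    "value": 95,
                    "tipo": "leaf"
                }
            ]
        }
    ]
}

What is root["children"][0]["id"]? 66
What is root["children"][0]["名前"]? "node_66"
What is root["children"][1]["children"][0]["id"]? 328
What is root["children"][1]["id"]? 581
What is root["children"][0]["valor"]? 73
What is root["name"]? "node_838"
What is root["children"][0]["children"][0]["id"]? 700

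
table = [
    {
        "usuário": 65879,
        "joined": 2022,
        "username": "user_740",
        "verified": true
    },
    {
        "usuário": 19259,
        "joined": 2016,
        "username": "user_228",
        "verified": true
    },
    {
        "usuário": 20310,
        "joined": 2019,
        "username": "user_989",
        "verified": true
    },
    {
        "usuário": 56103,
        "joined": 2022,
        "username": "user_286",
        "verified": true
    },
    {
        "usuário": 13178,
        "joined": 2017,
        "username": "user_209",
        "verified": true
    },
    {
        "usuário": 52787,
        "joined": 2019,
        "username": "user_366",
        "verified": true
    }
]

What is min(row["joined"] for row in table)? 2016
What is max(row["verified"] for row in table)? True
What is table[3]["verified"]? True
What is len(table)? 6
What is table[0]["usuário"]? 65879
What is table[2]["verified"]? True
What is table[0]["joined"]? 2022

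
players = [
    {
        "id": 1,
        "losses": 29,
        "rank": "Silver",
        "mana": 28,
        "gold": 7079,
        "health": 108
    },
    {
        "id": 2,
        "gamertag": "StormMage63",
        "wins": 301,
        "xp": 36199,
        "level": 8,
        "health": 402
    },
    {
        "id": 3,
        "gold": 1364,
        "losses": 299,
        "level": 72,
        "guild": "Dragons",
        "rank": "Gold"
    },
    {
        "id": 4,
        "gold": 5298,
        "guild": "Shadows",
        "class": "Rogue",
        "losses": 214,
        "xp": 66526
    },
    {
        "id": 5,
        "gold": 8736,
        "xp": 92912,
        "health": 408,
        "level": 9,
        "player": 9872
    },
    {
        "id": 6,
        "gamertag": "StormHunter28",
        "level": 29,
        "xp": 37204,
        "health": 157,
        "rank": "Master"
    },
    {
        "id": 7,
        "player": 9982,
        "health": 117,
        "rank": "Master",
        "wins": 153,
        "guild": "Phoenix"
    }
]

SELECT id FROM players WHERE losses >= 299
[3]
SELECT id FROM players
[1, 2, 3, 4, 5, 6, 7]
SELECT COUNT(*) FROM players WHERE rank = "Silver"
1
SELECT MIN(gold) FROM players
1364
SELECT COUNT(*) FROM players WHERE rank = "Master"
2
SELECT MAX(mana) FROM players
28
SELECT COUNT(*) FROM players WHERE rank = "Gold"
1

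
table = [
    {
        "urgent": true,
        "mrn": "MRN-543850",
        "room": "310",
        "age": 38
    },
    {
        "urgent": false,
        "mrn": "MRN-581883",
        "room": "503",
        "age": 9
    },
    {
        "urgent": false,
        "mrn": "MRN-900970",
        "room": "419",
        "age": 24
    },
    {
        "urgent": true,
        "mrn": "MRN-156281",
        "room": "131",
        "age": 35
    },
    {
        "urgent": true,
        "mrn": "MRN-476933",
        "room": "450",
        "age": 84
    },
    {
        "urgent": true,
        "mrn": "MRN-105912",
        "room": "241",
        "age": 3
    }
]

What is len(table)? 6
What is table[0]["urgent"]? True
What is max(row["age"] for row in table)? 84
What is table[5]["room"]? "241"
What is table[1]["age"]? 9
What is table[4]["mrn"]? "MRN-476933"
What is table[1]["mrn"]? "MRN-581883"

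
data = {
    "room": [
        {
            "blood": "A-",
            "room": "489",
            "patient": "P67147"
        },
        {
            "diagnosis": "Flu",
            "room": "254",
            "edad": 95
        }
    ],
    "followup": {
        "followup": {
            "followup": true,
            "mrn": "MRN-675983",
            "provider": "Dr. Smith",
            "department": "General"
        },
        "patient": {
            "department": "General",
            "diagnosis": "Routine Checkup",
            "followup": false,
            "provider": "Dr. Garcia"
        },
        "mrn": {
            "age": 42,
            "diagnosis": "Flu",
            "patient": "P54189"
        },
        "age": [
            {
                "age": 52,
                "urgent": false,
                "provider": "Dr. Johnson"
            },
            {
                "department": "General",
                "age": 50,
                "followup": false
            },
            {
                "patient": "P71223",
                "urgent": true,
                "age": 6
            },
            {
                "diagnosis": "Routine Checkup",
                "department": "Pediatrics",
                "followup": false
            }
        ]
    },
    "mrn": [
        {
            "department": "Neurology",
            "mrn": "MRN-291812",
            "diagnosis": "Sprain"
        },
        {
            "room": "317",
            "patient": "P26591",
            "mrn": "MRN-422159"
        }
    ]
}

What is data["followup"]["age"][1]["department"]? "General"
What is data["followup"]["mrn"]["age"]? 42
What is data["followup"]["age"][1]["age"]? 50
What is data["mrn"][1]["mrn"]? "MRN-422159"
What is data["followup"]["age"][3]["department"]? "Pediatrics"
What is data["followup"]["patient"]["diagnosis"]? "Routine Checkup"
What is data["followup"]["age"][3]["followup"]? False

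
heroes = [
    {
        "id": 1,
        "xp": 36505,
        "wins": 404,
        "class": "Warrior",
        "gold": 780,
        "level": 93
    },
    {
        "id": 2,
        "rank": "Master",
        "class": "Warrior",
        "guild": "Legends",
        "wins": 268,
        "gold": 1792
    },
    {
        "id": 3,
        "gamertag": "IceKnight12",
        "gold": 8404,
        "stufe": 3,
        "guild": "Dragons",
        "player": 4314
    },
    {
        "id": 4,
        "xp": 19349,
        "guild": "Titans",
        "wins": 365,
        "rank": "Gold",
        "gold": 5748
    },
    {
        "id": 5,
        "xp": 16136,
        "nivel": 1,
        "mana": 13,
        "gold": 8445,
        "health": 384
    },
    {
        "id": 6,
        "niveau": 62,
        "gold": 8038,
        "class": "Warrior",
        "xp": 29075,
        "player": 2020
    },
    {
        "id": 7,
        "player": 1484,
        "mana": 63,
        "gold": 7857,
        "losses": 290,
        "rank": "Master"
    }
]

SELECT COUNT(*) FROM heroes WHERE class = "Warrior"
3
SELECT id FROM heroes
[1, 2, 3, 4, 5, 6, 7]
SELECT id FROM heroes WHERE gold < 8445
[1, 2, 3, 4, 6, 7]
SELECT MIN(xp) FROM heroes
16136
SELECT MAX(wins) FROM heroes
404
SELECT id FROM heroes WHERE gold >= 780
[1, 2, 3, 4, 5, 6, 7]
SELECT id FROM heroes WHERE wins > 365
[1]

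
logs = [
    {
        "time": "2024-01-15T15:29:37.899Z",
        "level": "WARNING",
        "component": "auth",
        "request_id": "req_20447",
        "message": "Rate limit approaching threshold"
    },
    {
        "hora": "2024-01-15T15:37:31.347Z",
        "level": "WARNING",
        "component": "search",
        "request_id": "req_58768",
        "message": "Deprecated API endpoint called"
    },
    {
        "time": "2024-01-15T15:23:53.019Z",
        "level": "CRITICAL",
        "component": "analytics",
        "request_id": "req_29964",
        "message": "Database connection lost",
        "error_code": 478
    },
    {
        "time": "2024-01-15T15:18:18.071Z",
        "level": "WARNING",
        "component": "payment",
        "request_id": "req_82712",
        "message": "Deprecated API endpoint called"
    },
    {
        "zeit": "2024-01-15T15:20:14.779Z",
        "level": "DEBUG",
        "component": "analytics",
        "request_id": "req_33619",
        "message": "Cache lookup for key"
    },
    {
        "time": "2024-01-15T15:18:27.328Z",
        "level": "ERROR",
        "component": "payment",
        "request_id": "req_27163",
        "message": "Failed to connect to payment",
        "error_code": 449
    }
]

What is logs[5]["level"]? "ERROR"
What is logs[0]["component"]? "auth"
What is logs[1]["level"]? "WARNING"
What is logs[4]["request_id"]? "req_33619"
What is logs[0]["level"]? "WARNING"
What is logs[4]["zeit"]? "2024-01-15T15:20:14.779Z"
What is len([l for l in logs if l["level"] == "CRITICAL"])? 1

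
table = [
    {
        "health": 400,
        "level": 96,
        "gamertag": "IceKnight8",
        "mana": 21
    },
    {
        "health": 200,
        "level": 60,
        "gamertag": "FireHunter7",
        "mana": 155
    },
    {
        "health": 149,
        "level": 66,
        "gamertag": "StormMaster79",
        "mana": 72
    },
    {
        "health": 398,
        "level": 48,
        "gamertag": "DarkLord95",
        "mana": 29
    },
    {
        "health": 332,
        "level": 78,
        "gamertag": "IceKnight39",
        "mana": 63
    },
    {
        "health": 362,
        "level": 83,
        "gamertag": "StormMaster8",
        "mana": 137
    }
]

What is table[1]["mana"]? 155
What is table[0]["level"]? 96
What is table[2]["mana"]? 72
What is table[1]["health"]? 200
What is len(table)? 6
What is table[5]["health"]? 362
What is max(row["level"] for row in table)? 96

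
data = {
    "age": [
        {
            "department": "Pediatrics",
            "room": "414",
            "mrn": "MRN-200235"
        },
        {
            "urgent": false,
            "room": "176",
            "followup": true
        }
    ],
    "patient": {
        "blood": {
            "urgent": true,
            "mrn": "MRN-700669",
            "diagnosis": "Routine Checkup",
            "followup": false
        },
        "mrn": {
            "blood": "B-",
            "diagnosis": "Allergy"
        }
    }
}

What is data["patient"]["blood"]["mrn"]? "MRN-700669"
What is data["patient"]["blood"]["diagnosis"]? "Routine Checkup"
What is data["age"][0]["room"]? "414"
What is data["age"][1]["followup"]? True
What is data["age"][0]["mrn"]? "MRN-200235"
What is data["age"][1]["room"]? "176"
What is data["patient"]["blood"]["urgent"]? True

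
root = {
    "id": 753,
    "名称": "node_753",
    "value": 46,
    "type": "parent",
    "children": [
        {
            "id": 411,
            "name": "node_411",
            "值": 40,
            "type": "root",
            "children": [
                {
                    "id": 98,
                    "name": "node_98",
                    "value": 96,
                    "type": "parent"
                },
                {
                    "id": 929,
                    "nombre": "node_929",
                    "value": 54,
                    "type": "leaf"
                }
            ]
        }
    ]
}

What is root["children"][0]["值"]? 40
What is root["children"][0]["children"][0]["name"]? "node_98"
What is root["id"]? 753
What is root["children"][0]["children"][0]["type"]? "parent"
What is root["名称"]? "node_753"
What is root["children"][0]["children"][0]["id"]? 98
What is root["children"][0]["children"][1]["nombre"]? "node_929"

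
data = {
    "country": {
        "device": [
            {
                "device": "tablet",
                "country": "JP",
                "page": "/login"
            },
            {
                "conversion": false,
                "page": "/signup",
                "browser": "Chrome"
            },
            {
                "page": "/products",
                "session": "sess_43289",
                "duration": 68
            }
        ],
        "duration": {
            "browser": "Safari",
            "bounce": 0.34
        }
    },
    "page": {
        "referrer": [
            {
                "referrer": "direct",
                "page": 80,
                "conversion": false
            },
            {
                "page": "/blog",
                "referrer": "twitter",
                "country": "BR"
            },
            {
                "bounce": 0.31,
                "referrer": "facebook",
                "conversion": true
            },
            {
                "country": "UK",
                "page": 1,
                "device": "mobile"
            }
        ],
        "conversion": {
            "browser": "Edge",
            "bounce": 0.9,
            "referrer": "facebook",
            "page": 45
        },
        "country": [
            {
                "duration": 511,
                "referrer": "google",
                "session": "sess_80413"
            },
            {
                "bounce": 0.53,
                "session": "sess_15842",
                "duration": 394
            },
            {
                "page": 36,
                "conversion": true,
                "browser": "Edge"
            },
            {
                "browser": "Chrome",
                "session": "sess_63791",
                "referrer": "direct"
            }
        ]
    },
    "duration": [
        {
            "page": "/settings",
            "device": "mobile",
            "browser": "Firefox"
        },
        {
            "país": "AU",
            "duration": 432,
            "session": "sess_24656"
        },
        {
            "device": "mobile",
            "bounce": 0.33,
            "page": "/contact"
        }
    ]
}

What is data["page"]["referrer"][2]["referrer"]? "facebook"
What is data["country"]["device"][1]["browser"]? "Chrome"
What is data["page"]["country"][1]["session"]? "sess_15842"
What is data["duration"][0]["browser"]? "Firefox"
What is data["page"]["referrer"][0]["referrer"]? "direct"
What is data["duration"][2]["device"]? "mobile"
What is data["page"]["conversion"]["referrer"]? "facebook"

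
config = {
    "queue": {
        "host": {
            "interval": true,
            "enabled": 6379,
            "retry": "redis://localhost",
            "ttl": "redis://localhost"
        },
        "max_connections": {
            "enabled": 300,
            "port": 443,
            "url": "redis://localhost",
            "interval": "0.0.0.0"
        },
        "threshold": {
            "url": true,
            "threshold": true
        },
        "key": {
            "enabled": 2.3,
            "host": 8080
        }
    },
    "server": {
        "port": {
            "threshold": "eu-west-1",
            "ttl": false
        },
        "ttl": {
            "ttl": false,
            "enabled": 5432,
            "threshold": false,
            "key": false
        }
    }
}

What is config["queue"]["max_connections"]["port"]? 443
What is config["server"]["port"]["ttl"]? False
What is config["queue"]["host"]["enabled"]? 6379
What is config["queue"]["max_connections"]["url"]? "redis://localhost"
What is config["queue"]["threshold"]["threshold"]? True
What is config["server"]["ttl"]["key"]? False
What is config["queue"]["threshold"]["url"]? True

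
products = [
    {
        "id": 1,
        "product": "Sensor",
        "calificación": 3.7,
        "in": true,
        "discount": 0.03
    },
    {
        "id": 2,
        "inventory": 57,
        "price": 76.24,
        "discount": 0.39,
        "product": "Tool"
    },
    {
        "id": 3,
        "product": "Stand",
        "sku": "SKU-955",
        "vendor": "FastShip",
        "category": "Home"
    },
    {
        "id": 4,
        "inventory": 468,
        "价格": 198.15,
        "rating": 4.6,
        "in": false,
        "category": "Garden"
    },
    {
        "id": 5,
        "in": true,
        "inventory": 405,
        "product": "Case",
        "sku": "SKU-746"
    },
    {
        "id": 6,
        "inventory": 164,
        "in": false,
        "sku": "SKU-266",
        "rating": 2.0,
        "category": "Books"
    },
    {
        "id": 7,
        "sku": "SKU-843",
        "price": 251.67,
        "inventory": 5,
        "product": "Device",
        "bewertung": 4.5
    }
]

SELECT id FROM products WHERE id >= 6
[6, 7]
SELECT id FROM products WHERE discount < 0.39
[1]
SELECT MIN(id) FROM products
1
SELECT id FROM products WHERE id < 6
[1, 2, 3, 4, 5]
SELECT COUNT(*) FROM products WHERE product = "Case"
1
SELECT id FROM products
[1, 2, 3, 4, 5, 6, 7]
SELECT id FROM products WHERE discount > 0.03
[2]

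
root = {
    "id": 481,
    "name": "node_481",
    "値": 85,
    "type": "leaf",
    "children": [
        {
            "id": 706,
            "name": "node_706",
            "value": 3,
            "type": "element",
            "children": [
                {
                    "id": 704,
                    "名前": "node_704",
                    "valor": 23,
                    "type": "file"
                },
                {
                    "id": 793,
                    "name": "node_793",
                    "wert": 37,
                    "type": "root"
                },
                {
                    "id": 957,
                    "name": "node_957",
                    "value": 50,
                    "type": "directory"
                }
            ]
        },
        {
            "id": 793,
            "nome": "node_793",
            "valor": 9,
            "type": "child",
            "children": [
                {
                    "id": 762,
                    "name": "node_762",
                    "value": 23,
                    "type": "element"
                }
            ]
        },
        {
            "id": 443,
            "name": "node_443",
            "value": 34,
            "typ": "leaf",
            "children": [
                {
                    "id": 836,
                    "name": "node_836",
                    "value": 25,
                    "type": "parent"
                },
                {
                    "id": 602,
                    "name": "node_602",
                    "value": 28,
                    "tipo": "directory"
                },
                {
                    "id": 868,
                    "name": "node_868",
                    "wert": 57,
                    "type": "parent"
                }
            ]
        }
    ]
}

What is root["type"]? "leaf"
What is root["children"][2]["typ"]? "leaf"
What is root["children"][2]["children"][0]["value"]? 25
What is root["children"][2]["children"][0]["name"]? "node_836"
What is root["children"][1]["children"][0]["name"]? "node_762"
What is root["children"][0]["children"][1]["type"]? "root"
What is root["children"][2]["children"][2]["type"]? "parent"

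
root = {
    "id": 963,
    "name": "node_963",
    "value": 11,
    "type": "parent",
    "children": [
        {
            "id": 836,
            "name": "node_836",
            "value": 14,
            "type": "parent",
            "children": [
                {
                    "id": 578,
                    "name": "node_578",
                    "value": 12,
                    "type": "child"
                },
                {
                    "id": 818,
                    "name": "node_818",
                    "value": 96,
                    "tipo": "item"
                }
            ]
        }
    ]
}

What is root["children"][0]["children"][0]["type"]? "child"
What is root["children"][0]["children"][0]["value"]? 12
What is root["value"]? 11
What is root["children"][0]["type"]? "parent"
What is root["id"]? 963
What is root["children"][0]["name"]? "node_836"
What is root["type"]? "parent"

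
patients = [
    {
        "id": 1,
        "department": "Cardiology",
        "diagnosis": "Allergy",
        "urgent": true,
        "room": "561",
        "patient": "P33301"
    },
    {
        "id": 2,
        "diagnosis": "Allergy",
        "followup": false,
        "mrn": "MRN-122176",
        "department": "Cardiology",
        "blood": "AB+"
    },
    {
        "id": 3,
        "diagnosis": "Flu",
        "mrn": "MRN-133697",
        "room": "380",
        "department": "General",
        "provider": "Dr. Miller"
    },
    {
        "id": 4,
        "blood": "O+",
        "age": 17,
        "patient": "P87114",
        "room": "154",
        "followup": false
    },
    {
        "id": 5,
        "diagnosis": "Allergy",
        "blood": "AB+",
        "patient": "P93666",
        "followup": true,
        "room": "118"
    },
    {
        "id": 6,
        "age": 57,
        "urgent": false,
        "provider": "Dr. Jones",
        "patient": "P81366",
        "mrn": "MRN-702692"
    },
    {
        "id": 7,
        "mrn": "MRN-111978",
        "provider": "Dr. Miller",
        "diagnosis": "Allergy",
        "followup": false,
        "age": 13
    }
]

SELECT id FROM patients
[1, 2, 3, 4, 5, 6, 7]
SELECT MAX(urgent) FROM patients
True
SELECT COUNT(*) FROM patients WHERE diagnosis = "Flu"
1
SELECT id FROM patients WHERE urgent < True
[6]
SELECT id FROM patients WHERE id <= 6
[1, 2, 3, 4, 5, 6]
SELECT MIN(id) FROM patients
1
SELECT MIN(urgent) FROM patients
False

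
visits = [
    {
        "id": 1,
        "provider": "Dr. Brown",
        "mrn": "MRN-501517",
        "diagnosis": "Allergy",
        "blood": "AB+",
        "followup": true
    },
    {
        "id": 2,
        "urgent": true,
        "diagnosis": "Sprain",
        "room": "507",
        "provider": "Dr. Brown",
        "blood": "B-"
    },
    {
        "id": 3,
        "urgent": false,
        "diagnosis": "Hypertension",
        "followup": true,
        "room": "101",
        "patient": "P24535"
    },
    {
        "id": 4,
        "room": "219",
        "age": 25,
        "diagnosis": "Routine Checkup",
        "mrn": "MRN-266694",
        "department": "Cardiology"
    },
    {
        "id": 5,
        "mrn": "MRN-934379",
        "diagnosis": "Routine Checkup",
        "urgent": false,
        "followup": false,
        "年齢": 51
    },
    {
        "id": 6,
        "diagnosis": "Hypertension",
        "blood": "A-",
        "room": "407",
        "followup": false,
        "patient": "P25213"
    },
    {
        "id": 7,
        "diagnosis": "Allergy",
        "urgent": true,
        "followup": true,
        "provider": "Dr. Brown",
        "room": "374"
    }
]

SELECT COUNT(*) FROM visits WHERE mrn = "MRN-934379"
1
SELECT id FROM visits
[1, 2, 3, 4, 5, 6, 7]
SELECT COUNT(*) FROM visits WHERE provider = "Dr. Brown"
3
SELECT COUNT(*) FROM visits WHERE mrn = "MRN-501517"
1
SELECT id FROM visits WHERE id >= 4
[4, 5, 6, 7]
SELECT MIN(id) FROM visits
1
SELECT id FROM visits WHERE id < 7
[1, 2, 3, 4, 5, 6]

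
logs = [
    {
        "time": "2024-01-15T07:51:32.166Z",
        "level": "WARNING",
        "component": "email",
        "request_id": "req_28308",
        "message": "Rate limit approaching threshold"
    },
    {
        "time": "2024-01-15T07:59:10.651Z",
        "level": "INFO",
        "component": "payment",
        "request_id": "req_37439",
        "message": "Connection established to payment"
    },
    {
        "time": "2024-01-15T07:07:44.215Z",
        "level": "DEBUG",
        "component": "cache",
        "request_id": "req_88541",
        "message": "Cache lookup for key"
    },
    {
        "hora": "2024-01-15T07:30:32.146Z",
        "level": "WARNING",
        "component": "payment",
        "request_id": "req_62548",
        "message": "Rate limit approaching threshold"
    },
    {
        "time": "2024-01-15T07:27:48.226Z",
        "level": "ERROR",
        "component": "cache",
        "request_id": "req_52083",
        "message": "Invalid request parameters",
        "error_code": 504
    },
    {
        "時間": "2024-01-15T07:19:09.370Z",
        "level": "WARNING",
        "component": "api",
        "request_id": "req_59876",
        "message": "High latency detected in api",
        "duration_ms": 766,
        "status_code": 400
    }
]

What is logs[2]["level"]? "DEBUG"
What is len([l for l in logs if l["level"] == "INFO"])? 1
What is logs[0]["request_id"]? "req_28308"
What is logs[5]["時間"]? "2024-01-15T07:19:09.370Z"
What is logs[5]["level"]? "WARNING"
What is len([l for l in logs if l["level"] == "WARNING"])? 3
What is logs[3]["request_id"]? "req_62548"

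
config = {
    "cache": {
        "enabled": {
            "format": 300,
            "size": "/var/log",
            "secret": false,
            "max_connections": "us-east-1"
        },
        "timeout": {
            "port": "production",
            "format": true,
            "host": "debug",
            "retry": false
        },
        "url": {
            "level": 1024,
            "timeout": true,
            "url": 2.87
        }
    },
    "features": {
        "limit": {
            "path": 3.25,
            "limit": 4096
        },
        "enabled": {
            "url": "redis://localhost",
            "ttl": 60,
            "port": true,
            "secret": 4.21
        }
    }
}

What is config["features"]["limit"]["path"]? 3.25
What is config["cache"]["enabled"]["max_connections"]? "us-east-1"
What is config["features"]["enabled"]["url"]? "redis://localhost"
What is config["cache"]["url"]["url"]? 2.87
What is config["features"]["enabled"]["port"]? True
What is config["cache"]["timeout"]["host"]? "debug"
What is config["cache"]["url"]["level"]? 1024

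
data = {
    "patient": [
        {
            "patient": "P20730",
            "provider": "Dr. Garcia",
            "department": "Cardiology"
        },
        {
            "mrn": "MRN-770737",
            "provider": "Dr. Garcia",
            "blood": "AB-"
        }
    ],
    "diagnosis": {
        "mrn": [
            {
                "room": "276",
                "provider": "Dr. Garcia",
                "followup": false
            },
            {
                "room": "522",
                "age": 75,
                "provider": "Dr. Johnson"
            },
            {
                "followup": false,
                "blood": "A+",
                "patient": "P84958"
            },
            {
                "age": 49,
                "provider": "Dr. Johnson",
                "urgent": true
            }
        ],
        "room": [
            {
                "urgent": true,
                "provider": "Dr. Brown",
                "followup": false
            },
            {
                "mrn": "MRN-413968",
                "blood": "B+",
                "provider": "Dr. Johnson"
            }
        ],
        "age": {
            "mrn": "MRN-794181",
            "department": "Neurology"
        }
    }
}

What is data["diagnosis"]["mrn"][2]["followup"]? False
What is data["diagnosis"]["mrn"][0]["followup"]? False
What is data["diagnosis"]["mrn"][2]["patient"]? "P84958"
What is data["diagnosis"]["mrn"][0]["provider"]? "Dr. Garcia"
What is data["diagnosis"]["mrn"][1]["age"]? 75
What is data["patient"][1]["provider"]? "Dr. Garcia"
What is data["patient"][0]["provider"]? "Dr. Garcia"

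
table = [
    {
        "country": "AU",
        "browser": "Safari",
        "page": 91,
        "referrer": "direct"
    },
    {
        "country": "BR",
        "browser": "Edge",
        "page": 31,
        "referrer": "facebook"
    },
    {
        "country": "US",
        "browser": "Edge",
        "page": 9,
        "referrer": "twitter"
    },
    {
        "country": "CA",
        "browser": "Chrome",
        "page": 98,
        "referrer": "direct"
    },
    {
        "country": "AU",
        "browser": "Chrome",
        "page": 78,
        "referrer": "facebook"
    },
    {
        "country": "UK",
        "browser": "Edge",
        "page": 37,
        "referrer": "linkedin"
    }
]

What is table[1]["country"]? "BR"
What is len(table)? 6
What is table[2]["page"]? 9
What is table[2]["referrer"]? "twitter"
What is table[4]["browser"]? "Chrome"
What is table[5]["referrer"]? "linkedin"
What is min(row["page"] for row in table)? 9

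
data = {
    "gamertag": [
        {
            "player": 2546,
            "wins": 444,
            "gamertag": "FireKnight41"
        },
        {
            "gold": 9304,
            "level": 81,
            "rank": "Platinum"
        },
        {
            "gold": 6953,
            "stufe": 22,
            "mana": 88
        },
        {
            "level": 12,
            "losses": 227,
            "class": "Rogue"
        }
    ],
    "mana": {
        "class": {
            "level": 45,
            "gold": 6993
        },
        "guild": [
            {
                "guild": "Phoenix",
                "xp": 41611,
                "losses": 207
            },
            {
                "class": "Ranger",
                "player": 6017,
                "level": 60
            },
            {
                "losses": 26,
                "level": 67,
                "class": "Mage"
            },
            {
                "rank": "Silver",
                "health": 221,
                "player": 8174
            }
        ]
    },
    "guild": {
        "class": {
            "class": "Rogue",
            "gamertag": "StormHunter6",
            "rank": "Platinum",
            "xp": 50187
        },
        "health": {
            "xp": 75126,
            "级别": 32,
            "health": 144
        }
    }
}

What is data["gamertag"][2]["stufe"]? 22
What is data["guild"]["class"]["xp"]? 50187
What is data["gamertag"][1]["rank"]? "Platinum"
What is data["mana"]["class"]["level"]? 45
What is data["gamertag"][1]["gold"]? 9304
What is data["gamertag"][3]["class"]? "Rogue"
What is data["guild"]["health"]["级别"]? 32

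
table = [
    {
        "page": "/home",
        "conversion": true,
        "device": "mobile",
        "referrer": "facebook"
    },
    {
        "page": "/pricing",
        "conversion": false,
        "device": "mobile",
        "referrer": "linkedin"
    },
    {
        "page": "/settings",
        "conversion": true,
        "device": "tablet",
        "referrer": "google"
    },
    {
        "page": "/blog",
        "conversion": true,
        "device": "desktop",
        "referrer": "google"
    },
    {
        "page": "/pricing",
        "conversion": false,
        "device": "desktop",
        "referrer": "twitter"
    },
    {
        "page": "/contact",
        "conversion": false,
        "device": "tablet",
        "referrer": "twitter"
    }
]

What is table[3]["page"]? "/blog"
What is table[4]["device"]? "desktop"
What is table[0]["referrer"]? "facebook"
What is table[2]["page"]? "/settings"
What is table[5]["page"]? "/contact"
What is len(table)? 6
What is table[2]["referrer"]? "google"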